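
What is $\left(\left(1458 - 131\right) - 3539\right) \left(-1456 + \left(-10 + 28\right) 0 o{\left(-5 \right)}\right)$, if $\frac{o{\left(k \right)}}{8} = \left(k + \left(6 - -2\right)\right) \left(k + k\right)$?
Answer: $3220672$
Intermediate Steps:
$o{\left(k \right)} = 16 k \left(8 + k\right)$ ($o{\left(k \right)} = 8 \left(k + \left(6 - -2\right)\right) \left(k + k\right) = 8 \left(k + \left(6 + 2\right)\right) 2 k = 8 \left(k + 8\right) 2 k = 8 \left(8 + k\right) 2 k = 8 \cdot 2 k \left(8 + k\right) = 16 k \left(8 + k\right)$)
$\left(\left(1458 - 131\right) - 3539\right) \left(-1456 + \left(-10 + 28\right) 0 o{\left(-5 \right)}\right) = \left(\left(1458 - 131\right) - 3539\right) \left(-1456 + \left(-10 + 28\right) 0 \cdot 16 \left(-5\right) \left(8 - 5\right)\right) = \left(\left(1458 - 131\right) - 3539\right) \left(-1456 + 18 \cdot 0 \cdot 16 \left(-5\right) 3\right) = \left(1327 - 3539\right) \left(-1456 + 18 \cdot 0 \left(-240\right)\right) = - 2212 \left(-1456 + 18 \cdot 0\right) = - 2212 \left(-1456 + 0\right) = \left(-2212\right) \left(-1456\right) = 3220672$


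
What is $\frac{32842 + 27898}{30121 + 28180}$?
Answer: $\frac{60740}{58301} \approx 1.0418$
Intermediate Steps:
$\frac{32842 + 27898}{30121 + 28180} = \frac{60740}{58301}$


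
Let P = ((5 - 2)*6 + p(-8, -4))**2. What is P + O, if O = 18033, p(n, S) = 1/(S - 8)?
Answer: 2642977/144 ≈ 18354.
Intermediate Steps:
p(n, S) = 1/(-8 + S)
P = 46225/144 (P = ((5 - 2)*6 + 1/(-8 - 4))**2 = (3*6 + 1/(-12))**2 = (18 - 1/12)**2 = (215/12)**2 = 46225/144 ≈ 321.01)
P + O = 46225/144 + 18033 = 2642977/144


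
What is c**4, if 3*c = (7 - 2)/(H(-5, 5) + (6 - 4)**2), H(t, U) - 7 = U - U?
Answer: 625/1185921 ≈ 0.00052702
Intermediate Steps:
H(t, U) = 7 (H(t, U) = 7 + (U - U) = 7 + 0 = 7)
c = 5/33 (c = ((7 - 2)/(7 + (6 - 4)**2))/3 = (5/(7 + 2**2))/3 = (5/(7 + 4))/3 = (5/11)/3 = (5*(1/11))/3 = (1/3)*(5/11) = 5/33 ≈ 0.15152)
c**4 = (5/33)**4 = 625/1185921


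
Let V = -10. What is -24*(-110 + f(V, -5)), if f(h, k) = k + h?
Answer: 3000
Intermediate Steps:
f(h, k) = h + k
-24*(-110 + f(V, -5)) = -24*(-110 + (-10 - 5)) = -24*(-110 - 15) = -24*(-125) = 3000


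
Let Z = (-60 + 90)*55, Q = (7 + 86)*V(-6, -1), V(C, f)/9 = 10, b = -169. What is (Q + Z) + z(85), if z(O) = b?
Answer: 9851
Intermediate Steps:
V(C, f) = 90 (V(C, f) = 9*10 = 90)
z(O) = -169
Q = 8370 (Q = (7 + 86)*90 = 93*90 = 8370)
Z = 1650 (Z = 30*55 = 1650)
(Q + Z) + z(85) = (8370 + 1650) - 169 = 10020 - 169 = 9851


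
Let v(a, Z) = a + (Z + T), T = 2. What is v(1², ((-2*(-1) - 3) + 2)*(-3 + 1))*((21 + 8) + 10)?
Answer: 39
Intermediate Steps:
v(a, Z) = 2 + Z + a (v(a, Z) = a + (Z + 2) = a + (2 + Z) = 2 + Z + a)
v(1², ((-2*(-1) - 3) + 2)*(-3 + 1))*((21 + 8) + 10) = (2 + ((-2*(-1) - 3) + 2)*(-3 + 1) + 1²)*((21 + 8) + 10) = (2 + ((2 - 3) + 2)*(-2) + 1)*(29 + 10) = (2 + (-1 + 2)*(-2) + 1)*39 = (2 + 1*(-2) + 1)*39 = (2 - 2 + 1)*39 = 1*39 = 39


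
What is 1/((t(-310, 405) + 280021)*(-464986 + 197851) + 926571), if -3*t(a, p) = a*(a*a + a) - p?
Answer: -1/2719020916989 ≈ -3.6778e-13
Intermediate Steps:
t(a, p) = p/3 - a*(a + a**2)/3 (t(a, p) = -(a*(a*a + a) - p)/3 = -(a*(a**2 + a) - p)/3 = -(a*(a + a**2) - p)/3 = -(-p + a*(a + a**2))/3 = p/3 - a*(a + a**2)/3)
1/((t(-310, 405) + 280021)*(-464986 + 197851) + 926571) = 1/(((-1/3*(-310)**2 - 1/3*(-310)**3 + (1/3)*405) + 280021)*(-464986 + 197851) + 926571) = 1/(((-1/3*96100 - 1/3*(-29791000) + 135) + 280021)*(-267135) + 926571) = 1/(((-96100/3 + 29791000/3 + 135) + 280021)*(-267135) + 926571) = 1/((9898435 + 280021)*(-267135) + 926571) = 1/(10178456*(-267135) + 926571) = 1/(-2719021843560 + 926571) = 1/(-2719020916989) = -1/2719020916989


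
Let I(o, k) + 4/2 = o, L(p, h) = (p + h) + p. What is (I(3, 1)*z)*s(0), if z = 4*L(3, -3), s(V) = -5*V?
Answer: 0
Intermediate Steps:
L(p, h) = h + 2*p (L(p, h) = (h + p) + p = h + 2*p)
I(o, k) = -2 + o
z = 12 (z = 4*(-3 + 2*3) = 4*(-3 + 6) = 4*3 = 12)
(I(3, 1)*z)*s(0) = ((-2 + 3)*12)*(-5*0) = (1*12)*0 = 12*0 = 0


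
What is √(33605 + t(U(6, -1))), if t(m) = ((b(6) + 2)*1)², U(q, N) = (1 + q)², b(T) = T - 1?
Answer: √33654 ≈ 183.45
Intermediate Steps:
b(T) = -1 + T
t(m) = 49 (t(m) = (((-1 + 6) + 2)*1)² = ((5 + 2)*1)² = (7*1)² = 7² = 49)
√(33605 + t(U(6, -1))) = √(33605 + 49) = √33654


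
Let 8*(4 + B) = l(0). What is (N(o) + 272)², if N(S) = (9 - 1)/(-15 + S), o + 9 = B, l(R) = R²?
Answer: 3617604/49 ≈ 73829.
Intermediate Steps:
B = -4 (B = -4 + (⅛)*0² = -4 + (⅛)*0 = -4 + 0 = -4)
o = -13 (o = -9 - 4 = -13)
N(S) = 8/(-15 + S)
(N(o) + 272)² = (8/(-15 - 13) + 272)² = (8/(-28) + 272)² = (8*(-1/28) + 272)² = (-2/7 + 272)² = (1902/7)² = 3617604/49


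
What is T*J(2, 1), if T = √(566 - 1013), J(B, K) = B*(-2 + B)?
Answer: 0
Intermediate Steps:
T = I*√447 (T = √(-447) = I*√447 ≈ 21.142*I)
T*J(2, 1) = (I*√447)*(2*(-2 + 2)) = (I*√447)*(2*0) = (I*√447)*0 = 0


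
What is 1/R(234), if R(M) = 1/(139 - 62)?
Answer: 77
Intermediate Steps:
R(M) = 1/77
1/R(234) = 1/(1/77) = 77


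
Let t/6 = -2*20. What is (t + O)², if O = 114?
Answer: 15876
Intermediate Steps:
t = -240 (t = 6*(-2*20) = 6*(-40) = -240)
(t + O)² = (-240 + 114)² = (-126)² = 15876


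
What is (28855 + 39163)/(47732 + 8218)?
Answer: 34009/27975 ≈ 1.2157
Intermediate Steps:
(28855 + 39163)/(47732 + 8218) = 68018/55950 = 68018*(1/55950) = 34009/27975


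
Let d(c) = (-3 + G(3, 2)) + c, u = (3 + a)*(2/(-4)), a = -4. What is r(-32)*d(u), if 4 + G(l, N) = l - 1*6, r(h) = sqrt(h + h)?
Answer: -76*I ≈ -76.0*I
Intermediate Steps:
r(h) = sqrt(2)*sqrt(h) (r(h) = sqrt(2*h) = sqrt(2)*sqrt(h))
u = 1/2 (u = (3 - 4)*(2/(-4)) = -2*(-1)/4 = -1*(-1/2) = 1/2 ≈ 0.50000)
G(l, N) = -10 + l (G(l, N) = -4 + (l - 1*6) = -4 + (l - 6) = -4 + (-6 + l) = -10 + l)
d(c) = -10 + c (d(c) = (-3 + (-10 + 3)) + c = (-3 - 7) + c = -10 + c)
r(-32)*d(u) = (sqrt(2)*sqrt(-32))*(-10 + 1/2) = (sqrt(2)*(4*I*sqrt(2)))*(-19/2) = (8*I)*(-19/2) = -76*I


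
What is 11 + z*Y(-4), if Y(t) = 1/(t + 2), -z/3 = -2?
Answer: 8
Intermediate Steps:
z = 6 (z = -3*(-2) = 6)
Y(t) = 1/(2 + t)
11 + z*Y(-4) = 11 + 6/(2 - 4) = 11 + 6/(-2) = 11 + 6*(-½) = 11 - 3 = 8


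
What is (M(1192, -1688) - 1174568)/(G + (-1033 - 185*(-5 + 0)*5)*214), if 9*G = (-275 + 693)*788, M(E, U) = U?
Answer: -1323288/905947 ≈ -1.4607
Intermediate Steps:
G = 329384/9 (G = ((-275 + 693)*788)/9 = (418*788)/9 = (1/9)*329384 = 329384/9 ≈ 36598.)
(M(1192, -1688) - 1174568)/(G + (-1033 - 185*(-5 + 0)*5)*214) = (-1688 - 1174568)/(329384/9 + (-1033 - 185*(-5 + 0)*5)*214) = -1176256/(329384/9 + (-1033 - (-925)*5)*214) = -1176256/(329384/9 + (-1033 - 185*(-25))*214) = -1176256/(329384/9 + (-1033 + 4625)*214) = -1176256/(329384/9 + 3592*214) = -1176256/(329384/9 + 768688) = -1176256/7247576/9 = -1176256*9/7247576 = -1323288/905947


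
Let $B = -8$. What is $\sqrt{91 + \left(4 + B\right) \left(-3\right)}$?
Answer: $\sqrt{103} \approx 10.149$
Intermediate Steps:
$\sqrt{91 + \left(4 + B\right) \left(-3\right)} = \sqrt{91 + \left(4 - 8\right) \left(-3\right)} = \sqrt{91 - -12} = \sqrt{91 + 12} = \sqrt{103}$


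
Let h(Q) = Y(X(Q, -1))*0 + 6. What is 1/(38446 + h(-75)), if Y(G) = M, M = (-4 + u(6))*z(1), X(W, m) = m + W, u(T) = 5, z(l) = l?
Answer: 1/38452 ≈ 2.6006e-5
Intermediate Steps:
X(W, m) = W + m
M = 1 (M = (-4 + 5)*1 = 1*1 = 1)
Y(G) = 1
h(Q) = 6 (h(Q) = 1*0 + 6 = 0 + 6 = 6)
1/(38446 + h(-75)) = 1/(38446 + 6) = 1/38452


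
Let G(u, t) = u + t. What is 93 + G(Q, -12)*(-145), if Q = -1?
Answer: 1978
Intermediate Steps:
G(u, t) = t + u
93 + G(Q, -12)*(-145) = 93 + (-12 - 1)*(-145) = 93 - 13*(-145) = 93 + 1885 = 1978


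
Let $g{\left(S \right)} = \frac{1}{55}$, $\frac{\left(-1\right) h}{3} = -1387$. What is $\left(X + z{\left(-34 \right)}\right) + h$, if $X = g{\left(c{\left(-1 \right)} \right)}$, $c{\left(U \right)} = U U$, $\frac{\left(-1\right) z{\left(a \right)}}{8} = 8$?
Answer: $\frac{225336}{55} \approx 4097.0$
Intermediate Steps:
$z{\left(a \right)} = -64$ ($z{\left(a \right)} = \left(-8\right) 8 = -64$)
$c{\left(U \right)} = U^{2}$
$h = 4161$ ($h = \left(-3\right) \left(-1387\right) = 4161$)
$g{\left(S \right)} = \frac{1}{55}$
$X = \frac{1}{55} \approx 0.018182$
$\left(X + z{\left(-34 \right)}\right) + h = \left(\frac{1}{55} - 64\right) + 4161 = - \frac{3519}{55} + 4161 = \frac{225336}{55}$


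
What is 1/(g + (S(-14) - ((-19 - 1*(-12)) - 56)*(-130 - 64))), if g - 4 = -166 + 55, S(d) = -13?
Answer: -1/12342 ≈ -8.1024e-5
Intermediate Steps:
g = -107 (g = 4 + (-166 + 55) = 4 - 111 = -107)
1/(g + (S(-14) - ((-19 - 1*(-12)) - 56)*(-130 - 64))) = 1/(-107 + (-13 - ((-19 - 1*(-12)) - 56)*(-130 - 64))) = 1/(-107 + (-13 - ((-19 + 12) - 56)*(-194))) = 1/(-107 + (-13 - (-7 - 56)*(-194))) = 1/(-107 + (-13 - (-63)*(-194))) = 1/(-107 + (-13 - 1*12222)) = 1/(-107 + (-13 - 12222)) = 1/(-107 - 12235) = 1/(-12342) = -1/12342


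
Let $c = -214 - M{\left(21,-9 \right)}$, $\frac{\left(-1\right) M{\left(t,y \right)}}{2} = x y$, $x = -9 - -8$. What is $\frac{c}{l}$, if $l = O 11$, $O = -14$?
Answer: $\frac{14}{11} \approx 1.2727$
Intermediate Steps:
$l = -154$ ($l = \left(-14\right) 11 = -154$)
$x = -1$ ($x = -9 + 8 = -1$)
$M{\left(t,y \right)} = 2 y$ ($M{\left(t,y \right)} = - 2 \left(- y\right) = 2 y$)
$c = -196$ ($c = -214 - 2 \left(-9\right) = -214 - -18 = -214 + 18 = -196$)
$\frac{c}{l} = - \frac{196}{-154} = \left(-196\right) \left(- \frac{1}{154}\right) = \frac{14}{11}$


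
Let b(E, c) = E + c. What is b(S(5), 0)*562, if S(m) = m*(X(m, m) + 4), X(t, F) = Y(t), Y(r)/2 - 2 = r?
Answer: 50580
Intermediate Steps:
Y(r) = 4 + 2*r
X(t, F) = 4 + 2*t
S(m) = m*(8 + 2*m) (S(m) = m*((4 + 2*m) + 4) = m*(8 + 2*m))
b(S(5), 0)*562 = (2*5*(4 + 5) + 0)*562 = (2*5*9 + 0)*562 = (90 + 0)*562 = 90*562 = 50580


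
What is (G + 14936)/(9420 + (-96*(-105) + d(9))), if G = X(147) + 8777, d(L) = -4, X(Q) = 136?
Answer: 23849/19496 ≈ 1.2233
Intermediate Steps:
G = 8913 (G = 136 + 8777 = 8913)
(G + 14936)/(9420 + (-96*(-105) + d(9))) = (8913 + 14936)/(9420 + (-96*(-105) - 4)) = 23849/(9420 + (10080 - 4)) = 23849/(9420 + 10076) = 23849/19496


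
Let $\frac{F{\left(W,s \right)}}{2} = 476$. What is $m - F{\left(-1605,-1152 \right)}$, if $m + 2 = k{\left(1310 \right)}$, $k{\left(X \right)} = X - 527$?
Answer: $-171$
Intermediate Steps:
$k{\left(X \right)} = -527 + X$ ($k{\left(X \right)} = X - 527 = -527 + X$)
$F{\left(W,s \right)} = 952$ ($F{\left(W,s \right)} = 2 \cdot 476 = 952$)
$m = 781$ ($m = -2 + \left(-527 + 1310\right) = -2 + 783 = 781$)
$m - F{\left(-1605,-1152 \right)} = 781 - 952 = -171$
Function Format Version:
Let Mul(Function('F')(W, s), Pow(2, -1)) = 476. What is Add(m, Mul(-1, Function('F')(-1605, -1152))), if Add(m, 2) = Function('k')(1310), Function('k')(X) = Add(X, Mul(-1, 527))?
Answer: -171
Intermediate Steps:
Function('k')(X) = Add(-527, X) (Function('k')(X) = Add(X, -527) = Add(-527, X))
Function('F')(W, s) = 952 (Function('F')(W, s) = Mul(2, 476) = 952)
m = 781 (m = Add(-2, Add(-527, 1310)) = Add(-2, 783) = 781)
Add(m, Mul(-1, Function('F')(-1605, -1152))) = Add(781, Mul(-1, 952)) = Add(781, -952) = -171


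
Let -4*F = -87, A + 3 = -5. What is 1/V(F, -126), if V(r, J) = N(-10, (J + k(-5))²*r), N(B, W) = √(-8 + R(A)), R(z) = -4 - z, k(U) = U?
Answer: -I/2 ≈ -0.5*I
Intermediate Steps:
A = -8 (A = -3 - 5 = -8)
F = 87/4 (F = -¼*(-87) = 87/4 ≈ 21.750)
N(B, W) = 2*I (N(B, W) = √(-8 + (-4 - 1*(-8))) = √(-8 + (-4 + 8)) = √(-8 + 4) = √(-4) = 2*I)
V(r, J) = 2*I
1/V(F, -126) = 1/(2*I) = -I/2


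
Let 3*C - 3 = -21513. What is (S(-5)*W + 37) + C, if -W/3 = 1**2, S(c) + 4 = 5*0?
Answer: -7121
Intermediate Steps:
C = -7170 (C = 1 + (1/3)*(-21513) = 1 - 7171 = -7170)
S(c) = -4 (S(c) = -4 + 5*0 = -4 + 0 = -4)
W = -3 (W = -3*1**2 = -3*1 = -3)
(S(-5)*W + 37) + C = (-4*(-3) + 37) - 7170 = (12 + 37) - 7170 = 49 - 7170 = -7121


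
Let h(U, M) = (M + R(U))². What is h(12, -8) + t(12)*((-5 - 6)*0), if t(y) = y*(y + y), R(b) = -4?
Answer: 144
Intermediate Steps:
t(y) = 2*y² (t(y) = y*(2*y) = 2*y²)
h(U, M) = (-4 + M)² (h(U, M) = (M - 4)² = (-4 + M)²)
h(12, -8) + t(12)*((-5 - 6)*0) = (-4 - 8)² + (2*12²)*((-5 - 6)*0) = (-12)² + (2*144)*(-11*0) = 144 + 288*0 = 144 + 0 = 144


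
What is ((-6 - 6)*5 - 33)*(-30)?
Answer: 2790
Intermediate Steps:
((-6 - 6)*5 - 33)*(-30) = (-12*5 - 33)*(-30) = (-60 - 33)*(-30) = -93*(-30) = 2790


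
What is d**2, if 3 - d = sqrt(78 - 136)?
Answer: (3 - I*sqrt(58))**2 ≈ -49.0 - 45.695*I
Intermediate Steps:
d = 3 - I*sqrt(58) (d = 3 - sqrt(78 - 136) = 3 - sqrt(-58) = 3 - I*sqrt(58) ≈ 3.0 - 7.6158*I)
d**2 = (3 - I*sqrt(58))**2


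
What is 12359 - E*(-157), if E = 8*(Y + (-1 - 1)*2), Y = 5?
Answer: 13615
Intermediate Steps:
E = 8 (E = 8*(5 + (-1 - 1)*2) = 8*(5 - 2*2) = 8*(5 - 4) = 8*1 = 8)
12359 - E*(-157) = 12359 - 8*(-157) = 12359 - 1*(-1256) = 12359 + 1256 = 13615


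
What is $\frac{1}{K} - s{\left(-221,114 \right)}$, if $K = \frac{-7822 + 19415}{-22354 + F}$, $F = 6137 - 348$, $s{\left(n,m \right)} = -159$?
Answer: $\frac{1826722}{11593} \approx 157.57$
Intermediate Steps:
$F = 5789$ ($F = 6137 - 348 = 5789$)
$K = - \frac{11593}{16565}$ ($K = \frac{-7822 + 19415}{-22354 + 5789} = \frac{11593}{-16565} = 11593 \left(- \frac{1}{16565}\right) = - \frac{11593}{16565} \approx -0.69985$)
$\frac{1}{K} - s{\left(-221,114 \right)} = \frac{1}{- \frac{11593}{16565}} - -159 = - \frac{16565}{11593} + 159 = \frac{1826722}{11593}$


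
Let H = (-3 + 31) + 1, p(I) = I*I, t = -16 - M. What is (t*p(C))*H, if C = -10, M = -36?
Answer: 58000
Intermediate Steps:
t = 20 (t = -16 - 1*(-36) = -16 + 36 = 20)
p(I) = I²
H = 29 (H = 28 + 1 = 29)
(t*p(C))*H = (20*(-10)²)*29 = (20*100)*29 = 2000*29 = 58000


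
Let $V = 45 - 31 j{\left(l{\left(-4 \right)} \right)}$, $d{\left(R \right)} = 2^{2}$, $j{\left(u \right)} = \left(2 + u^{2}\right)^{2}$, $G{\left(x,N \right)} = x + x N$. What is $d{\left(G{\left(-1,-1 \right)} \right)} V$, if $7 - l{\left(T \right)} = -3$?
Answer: $-1289916$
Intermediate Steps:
$l{\left(T \right)} = 10$ ($l{\left(T \right)} = 7 - -3 = 7 + 3 = 10$)
$G{\left(x,N \right)} = x + N x$
$d{\left(R \right)} = 4$
$V = -322479$ ($V = 45 - 31 \left(2 + 10^{2}\right)^{2} = 45 - 31 \left(2 + 100\right)^{2} = 45 - 31 \cdot 102^{2} = 45 - 322524 = -322479$)
$d{\left(G{\left(-1,-1 \right)} \right)} V = 4 \left(-322479\right) = -1289916$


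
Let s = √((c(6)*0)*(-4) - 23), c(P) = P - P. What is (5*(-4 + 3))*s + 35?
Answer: 35 - 5*I*√23 ≈ 35.0 - 23.979*I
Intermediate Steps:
c(P) = 0
s = I*√23 (s = √((0*0)*(-4) - 23) = √(0*(-4) - 23) = √(0 - 23) = √(-23) = I*√23 ≈ 4.7958*I)
(5*(-4 + 3))*s + 35 = (5*(-4 + 3))*(I*√23) + 35 = (5*(-1))*(I*√23) + 35 = -5*I*√23 + 35 = 35 - 5*I*√23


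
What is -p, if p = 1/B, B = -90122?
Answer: 1/90122 ≈ 1.1096e-5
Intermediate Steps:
p = -1/90122 (p = 1/(-90122) = -1/90122 ≈ -1.1096e-5)
-p = -1*(-1/90122) = 1/90122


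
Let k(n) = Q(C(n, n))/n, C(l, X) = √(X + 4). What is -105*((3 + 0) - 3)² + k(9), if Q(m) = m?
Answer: √13/9 ≈ 0.40062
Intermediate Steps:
C(l, X) = √(4 + X)
k(n) = √(4 + n)/n
-105*((3 + 0) - 3)² + k(9) = -105*((3 + 0) - 3)² + √(4 + 9)/9 = -105*(3 - 3)² + √13/9 = -105*0² + √13/9 = -105*0 + √13/9 = 0 + √13/9 = √13/9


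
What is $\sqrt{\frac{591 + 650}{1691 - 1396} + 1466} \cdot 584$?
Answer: $\frac{584 \sqrt{127944745}}{295} \approx 22392.0$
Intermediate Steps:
$\sqrt{\frac{591 + 650}{1691 - 1396} + 1466} \cdot 584 = \sqrt{\frac{1241}{295} + 1466} \cdot 584 = \sqrt{\frac{433711}{295}} \cdot 584 = \frac{\sqrt{127944745}}{295} \cdot 584 = \frac{584 \sqrt{127944745}}{295}$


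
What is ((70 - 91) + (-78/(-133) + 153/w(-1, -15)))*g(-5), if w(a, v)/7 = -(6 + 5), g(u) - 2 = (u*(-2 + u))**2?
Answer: -40211244/1463 ≈ -27485.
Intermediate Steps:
g(u) = 2 + u**2*(-2 + u)**2 (g(u) = 2 + (u*(-2 + u))**2 = 2 + u**2*(-2 + u)**2)
w(a, v) = -77 (w(a, v) = 7*(-(6 + 5)) = 7*(-1*11) = 7*(-11) = -77)
((70 - 91) + (-78/(-133) + 153/w(-1, -15)))*g(-5) = ((70 - 91) + (-78/(-133) + 153/(-77)))*(2 + (-5)**2*(-2 - 5)**2) = (-21 + (-78*(-1/133) + 153*(-1/77)))*(2 + 25*(-7)**2) = (-21 + (78/133 - 153/77))*(2 + 25*49) = (-21 - 2049/1463)*(2 + 1225) = -32772/1463*1227 = -40211244/1463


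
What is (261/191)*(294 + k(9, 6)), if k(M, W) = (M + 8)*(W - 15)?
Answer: 36801/191 ≈ 192.68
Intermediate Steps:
k(M, W) = (-15 + W)*(8 + M) (k(M, W) = (8 + M)*(-15 + W) = (-15 + W)*(8 + M))
(261/191)*(294 + k(9, 6)) = (261/191)*(294 + (-120 - 15*9 + 8*6 + 9*6)) = (261*(1/191))*(294 + (-120 - 135 + 48 + 54)) = 261*(294 - 153)/191 = (261/191)*141 = 36801/191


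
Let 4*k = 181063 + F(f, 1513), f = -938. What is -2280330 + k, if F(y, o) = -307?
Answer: -2235141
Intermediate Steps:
k = 45189 (k = (181063 - 307)/4 = (¼)*180756 = 45189)
-2280330 + k = -2280330 + 45189 = -2235141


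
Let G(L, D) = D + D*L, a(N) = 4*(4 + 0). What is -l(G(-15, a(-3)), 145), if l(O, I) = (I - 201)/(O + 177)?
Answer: -56/47 ≈ -1.1915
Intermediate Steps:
a(N) = 16 (a(N) = 4*4 = 16)
l(O, I) = (-201 + I)/(177 + O)
-l(G(-15, a(-3)), 145) = -(-201 + 145)/(177 + 16*(1 - 15)) = -(-56)/(177 + 16*(-14)) = -(-56)/(177 - 224) = -(-56)/(-47) = -(-1)*(-56)/47 = -1*56/47 = -56/47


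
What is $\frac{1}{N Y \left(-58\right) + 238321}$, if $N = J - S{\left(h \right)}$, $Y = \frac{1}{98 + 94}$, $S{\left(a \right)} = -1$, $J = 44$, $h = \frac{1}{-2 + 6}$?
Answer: $\frac{32}{7625837} \approx 4.1963 \cdot 10^{-6}$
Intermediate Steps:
$h = \frac{1}{4} \approx 0.25$
$Y = \frac{1}{192} \approx 0.0052083$
$N = 45$ ($N = 44 - -1 = 44 + 1 = 45$)
$\frac{1}{N Y \left(-58\right) + 238321} = \frac{1}{45 \cdot \frac{1}{192} \left(-58\right) + 238321} = \frac{1}{\frac{15}{64} \left(-58\right) + 238321} = \frac{1}{- \frac{435}{32} + 238321} = \frac{1}{\frac{7625837}{32}} = \frac{32}{7625837}$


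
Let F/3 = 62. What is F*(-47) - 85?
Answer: -8827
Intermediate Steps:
F = 186 (F = 3*62 = 186)
F*(-47) - 85 = 186*(-47) - 85 = -8742 - 85 = -8827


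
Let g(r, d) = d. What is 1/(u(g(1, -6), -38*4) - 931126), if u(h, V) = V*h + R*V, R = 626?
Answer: -1/1025366 ≈ -9.7526e-7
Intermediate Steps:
u(h, V) = 626*V + V*h (u(h, V) = V*h + 626*V = 626*V + V*h)
1/(u(g(1, -6), -38*4) - 931126) = 1/((-38*4)*(626 - 6) - 931126) = 1/(-152*620 - 931126) = 1/(-94240 - 931126) = 1/(-1025366) = -1/1025366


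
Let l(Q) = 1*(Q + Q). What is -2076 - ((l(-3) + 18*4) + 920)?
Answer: -3062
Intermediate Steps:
l(Q) = 2*Q (l(Q) = 1*(2*Q) = 2*Q)
-2076 - ((l(-3) + 18*4) + 920) = -2076 - ((2*(-3) + 18*4) + 920) = -2076 - ((-6 + 72) + 920) = -2076 - (66 + 920) = -2076 - 1*986 = -2076 - 986 = -3062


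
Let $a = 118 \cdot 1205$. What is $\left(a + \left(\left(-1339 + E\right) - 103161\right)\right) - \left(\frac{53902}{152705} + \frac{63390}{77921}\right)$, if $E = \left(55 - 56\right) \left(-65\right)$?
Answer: $\frac{449230082577583}{11898926305} \approx 37754.0$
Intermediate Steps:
$E = 65$ ($E = \left(-1\right) \left(-65\right) = 65$)
$a = 142190$
$\left(a + \left(\left(-1339 + E\right) - 103161\right)\right) - \left(\frac{53902}{152705} + \frac{63390}{77921}\right) = \left(142190 + \left(\left(-1339 + 65\right) - 103161\right)\right) - \left(\frac{53902}{152705} + \frac{63390}{77921}\right) = \left(142190 - 104435\right) - \frac{13880067692}{11898926305} = 37755 - \frac{13880067692}{11898926305} = \frac{449230082577583}{11898926305}$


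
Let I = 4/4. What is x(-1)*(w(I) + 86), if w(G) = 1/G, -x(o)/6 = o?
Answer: 522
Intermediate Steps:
x(o) = -6*o
I = 1 (I = 4*(¼) = 1)
w(G) = 1/G
x(-1)*(w(I) + 86) = (-6*(-1))*(1/1 + 86) = 6*(1 + 86) = 6*87 = 522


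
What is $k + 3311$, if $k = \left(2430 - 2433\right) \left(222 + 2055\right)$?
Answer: $-3520$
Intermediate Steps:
$k = -6831$ ($k = \left(-3\right) 2277 = -6831$)
$k + 3311 = -6831 + 3311 = -3520$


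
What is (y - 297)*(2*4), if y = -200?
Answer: -3976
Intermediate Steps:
(y - 297)*(2*4) = (-200 - 297)*(2*4) = -497*8 = -3976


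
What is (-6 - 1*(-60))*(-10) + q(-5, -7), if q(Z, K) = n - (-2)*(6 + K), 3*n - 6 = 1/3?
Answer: -4859/9 ≈ -539.89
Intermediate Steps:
n = 19/9 (n = 2 + (⅓)/3 = 2 + (⅓)*(⅓) = 2 + ⅑ = 19/9 ≈ 2.1111)
q(Z, K) = 127/9 + 2*K (q(Z, K) = 19/9 - (-2)*(6 + K) = 19/9 - (-12 - 2*K) = 19/9 + (12 + 2*K) = 127/9 + 2*K)
(-6 - 1*(-60))*(-10) + q(-5, -7) = (-6 - 1*(-60))*(-10) + (127/9 + 2*(-7)) = (-6 + 60)*(-10) + (127/9 - 14) = 54*(-10) + ⅑ = -540 + ⅑ = -4859/9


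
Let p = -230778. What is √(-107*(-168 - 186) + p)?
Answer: 10*I*√1929 ≈ 439.2*I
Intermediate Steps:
√(-107*(-168 - 186) + p) = √(-107*(-168 - 186) - 230778) = √(-107*(-354) - 230778) = √(37878 - 230778) = √(-192900) = 10*I*√1929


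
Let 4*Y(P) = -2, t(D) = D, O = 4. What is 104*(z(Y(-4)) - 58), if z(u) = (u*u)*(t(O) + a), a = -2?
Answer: -5980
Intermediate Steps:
Y(P) = -½ (Y(P) = (¼)*(-2) = -½)
z(u) = 2*u² (z(u) = (u*u)*(4 - 2) = u²*2 = 2*u²)
104*(z(Y(-4)) - 58) = 104*(2*(-½)² - 58) = 104*(2*(¼) - 58) = 104*(½ - 58) = 104*(-115/2) = -5980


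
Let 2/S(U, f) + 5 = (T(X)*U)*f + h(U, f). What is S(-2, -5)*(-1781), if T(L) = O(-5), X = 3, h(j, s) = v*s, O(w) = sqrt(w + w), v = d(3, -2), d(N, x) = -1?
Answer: 1781*I*sqrt(10)/50 ≈ 112.64*I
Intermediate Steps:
v = -1
O(w) = sqrt(2)*sqrt(w) (O(w) = sqrt(2*w) = sqrt(2)*sqrt(w))
h(j, s) = -s
T(L) = I*sqrt(10) (T(L) = sqrt(2)*sqrt(-5) = sqrt(2)*(I*sqrt(5)) = I*sqrt(10))
S(U, f) = 2/(-5 - f + I*U*f*sqrt(10)) (S(U, f) = 2/(-5 + (((I*sqrt(10))*U)*f - f)) = 2/(-5 + ((I*U*sqrt(10))*f - f)) = 2/(-5 + (I*U*f*sqrt(10) - f)) = 2/(-5 + (-f + I*U*f*sqrt(10))) = 2/(-5 - f + I*U*f*sqrt(10)))
S(-2, -5)*(-1781) = (2/(-5 - 1*(-5) + I*(-2)*(-5)*sqrt(10)))*(-1781) = (2/(-5 + 5 + 10*I*sqrt(10)))*(-1781) = (2/((10*I*sqrt(10))))*(-1781) = (2*(-I*sqrt(10)/100))*(-1781) = -I*sqrt(10)/50*(-1781) = 1781*I*sqrt(10)/50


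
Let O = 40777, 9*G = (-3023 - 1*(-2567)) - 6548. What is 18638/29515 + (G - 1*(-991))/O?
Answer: 6896536759/10831798395 ≈ 0.63669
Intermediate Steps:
G = -7004/9 (G = ((-3023 - 1*(-2567)) - 6548)/9 = ((-3023 + 2567) - 6548)/9 = (-456 - 6548)/9 = (1/9)*(-7004) = -7004/9 ≈ -778.22)
18638/29515 + (G - 1*(-991))/O = 18638/29515 + (-7004/9 - 1*(-991))/40777 = 18638*(1/29515) + (-7004/9 + 991)*(1/40777) = 18638/29515 + (1915/9)*(1/40777) = 18638/29515 + 1915/366993 = 6896536759/10831798395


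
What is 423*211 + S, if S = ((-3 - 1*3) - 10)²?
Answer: 89509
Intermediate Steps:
S = 256 (S = ((-3 - 3) - 10)² = (-6 - 10)² = (-16)² = 256)
423*211 + S = 423*211 + 256 = 89253 + 256 = 89509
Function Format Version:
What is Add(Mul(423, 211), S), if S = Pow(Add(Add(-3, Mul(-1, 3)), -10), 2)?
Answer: 89509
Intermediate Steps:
S = 256 (S = Pow(Add(Add(-3, -3), -10), 2) = Pow(Add(-6, -10), 2) = Pow(-16, 2) = 256)
Add(Mul(423, 211), S) = Add(Mul(423, 211), 256) = Add(89253, 256) = 89509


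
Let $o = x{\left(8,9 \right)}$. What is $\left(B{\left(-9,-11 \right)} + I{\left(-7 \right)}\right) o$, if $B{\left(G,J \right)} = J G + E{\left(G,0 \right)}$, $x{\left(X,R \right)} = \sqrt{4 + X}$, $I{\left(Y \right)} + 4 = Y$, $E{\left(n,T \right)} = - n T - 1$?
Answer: $174 \sqrt{3} \approx 301.38$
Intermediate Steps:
$E{\left(n,T \right)} = -1 - T n$ ($E{\left(n,T \right)} = - T n - 1 = -1 - T n$)
$I{\left(Y \right)} = -4 + Y$
$B{\left(G,J \right)} = -1 + G J$ ($B{\left(G,J \right)} = J G - \left(1 + 0 G\right) = G J + \left(-1 + 0\right) = G J - 1 = -1 + G J$)
$o = 2 \sqrt{3}$ ($o = \sqrt{4 + 8} = \sqrt{12} = 2 \sqrt{3} \approx 3.4641$)
$\left(B{\left(-9,-11 \right)} + I{\left(-7 \right)}\right) o = \left(\left(-1 - -99\right) - 11\right) 2 \sqrt{3} = \left(\left(-1 + 99\right) - 11\right) 2 \sqrt{3} = \left(98 - 11\right) 2 \sqrt{3} = 87 \cdot 2 \sqrt{3} = 174 \sqrt{3}$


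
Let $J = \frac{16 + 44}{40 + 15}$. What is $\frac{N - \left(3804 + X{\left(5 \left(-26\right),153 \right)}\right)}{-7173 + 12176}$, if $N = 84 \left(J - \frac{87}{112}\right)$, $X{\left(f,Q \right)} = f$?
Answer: $- \frac{160495}{220132} \approx -0.72908$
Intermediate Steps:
$J = \frac{12}{11}$ ($J = \frac{60}{55} = 60 \cdot \frac{1}{55} = \frac{12}{11} \approx 1.0909$)
$N = \frac{1161}{44}$ ($N = 84 \left(\frac{12}{11} - \frac{87}{112}\right) = 84 \cdot \frac{387}{1232} = \frac{1161}{44} \approx 26.386$)
$\frac{N - \left(3804 + X{\left(5 \left(-26\right),153 \right)}\right)}{-7173 + 12176} = \frac{\frac{1161}{44} - \left(3804 + 5 \left(-26\right)\right)}{-7173 + 12176} = \frac{\frac{1161}{44} - 3674}{5003} = \left(\frac{1161}{44} + \left(-3804 + 130\right)\right) \frac{1}{5003} = \left(\frac{1161}{44} - 3674\right) \frac{1}{5003} = \left(- \frac{160495}{44}\right) \frac{1}{5003} = - \frac{160495}{220132}$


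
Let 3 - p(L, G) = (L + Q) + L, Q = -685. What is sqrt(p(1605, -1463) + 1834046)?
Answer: 2*sqrt(457881) ≈ 1353.3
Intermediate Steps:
p(L, G) = 688 - 2*L (p(L, G) = 3 - ((L - 685) + L) = 3 - ((-685 + L) + L) = 3 - (-685 + 2*L) = 3 + (685 - 2*L) = 688 - 2*L)
sqrt(p(1605, -1463) + 1834046) = sqrt((688 - 2*1605) + 1834046) = sqrt((688 - 3210) + 1834046) = sqrt(-2522 + 1834046) = sqrt(1831524) = 2*sqrt(457881)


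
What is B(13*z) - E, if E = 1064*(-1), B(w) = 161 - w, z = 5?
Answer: 1160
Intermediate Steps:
E = -1064
B(13*z) - E = (161 - 13*5) - 1*(-1064) = (161 - 1*65) + 1064 = (161 - 65) + 1064 = 96 + 1064 = 1160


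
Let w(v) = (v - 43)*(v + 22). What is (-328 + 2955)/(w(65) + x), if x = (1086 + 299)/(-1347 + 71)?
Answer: 3352052/2440879 ≈ 1.3733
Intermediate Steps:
w(v) = (-43 + v)*(22 + v)
x = -1385/1276 (x = 1385/(-1276) = 1385*(-1/1276) = -1385/1276 ≈ -1.0854)
(-328 + 2955)/(w(65) + x) = (-328 + 2955)/((-946 + 65**2 - 21*65) - 1385/1276) = 2627/((-946 + 4225 - 1365) - 1385/1276) = 2627/(1914 - 1385/1276) = 2627/(2440879/1276) = 2627*(1276/2440879) = 3352052/2440879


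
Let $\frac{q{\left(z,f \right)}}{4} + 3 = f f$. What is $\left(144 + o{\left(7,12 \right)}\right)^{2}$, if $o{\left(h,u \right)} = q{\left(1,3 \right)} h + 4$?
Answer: $99856$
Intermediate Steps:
$q{\left(z,f \right)} = -12 + 4 f^{2}$ ($q{\left(z,f \right)} = -12 + 4 f f = -12 + 4 f^{2}$)
$o{\left(h,u \right)} = 4 + 24 h$ ($o{\left(h,u \right)} = \left(-12 + 4 \cdot 3^{2}\right) h + 4 = \left(-12 + 4 \cdot 9\right) h + 4 = \left(-12 + 36\right) h + 4 = 24 h + 4 = 4 + 24 h$)
$\left(144 + o{\left(7,12 \right)}\right)^{2} = \left(144 + \left(4 + 24 \cdot 7\right)\right)^{2} = \left(144 + \left(4 + 168\right)\right)^{2} = \left(144 + 172\right)^{2} = 316^{2} = 99856$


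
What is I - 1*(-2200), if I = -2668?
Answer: -468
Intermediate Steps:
I - 1*(-2200) = -2668 - 1*(-2200) = -2668 + 2200 = -468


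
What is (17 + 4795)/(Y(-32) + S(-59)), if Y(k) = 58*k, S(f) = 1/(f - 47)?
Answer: -170024/65579 ≈ -2.5927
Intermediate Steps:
S(f) = 1/(-47 + f)
(17 + 4795)/(Y(-32) + S(-59)) = (17 + 4795)/(58*(-32) + 1/(-47 - 59)) = 4812/(-1856 + 1/(-106)) = 4812/(-1856 - 1/106) = 4812/(-196737/106) = 4812*(-106/196737) = -170024/65579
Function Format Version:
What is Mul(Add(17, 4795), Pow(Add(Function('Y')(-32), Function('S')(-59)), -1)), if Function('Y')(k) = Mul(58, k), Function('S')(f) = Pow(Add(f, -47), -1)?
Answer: Rational(-170024, 65579) ≈ -2.5927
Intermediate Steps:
Function('S')(f) = Pow(Add(-47, f), -1)
Mul(Add(17, 4795), Pow(Add(Function('Y')(-32), Function('S')(-59)), -1)) = Mul(Add(17, 4795), Pow(Add(Mul(58, -32), Pow(Add(-47, -59), -1)), -1)) = Mul(4812, Pow(Add(-1856, Pow(-106, -1)), -1)) = Mul(4812, Pow(Add(-1856, Rational(-1, 106)), -1)) = Mul(4812, Pow(Rational(-196737, 106), -1)) = Mul(4812, Rational(-106, 196737)) = Rational(-170024, 65579)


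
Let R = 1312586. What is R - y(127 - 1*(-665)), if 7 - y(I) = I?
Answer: 1313371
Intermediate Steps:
y(I) = 7 - I
R - y(127 - 1*(-665)) = 1312586 - (7 - (127 - 1*(-665))) = 1312586 - (7 - (127 + 665)) = 1312586 - (7 - 1*792) = 1312586 - (7 - 792) = 1312586 - 1*(-785) = 1312586 + 785 = 1313371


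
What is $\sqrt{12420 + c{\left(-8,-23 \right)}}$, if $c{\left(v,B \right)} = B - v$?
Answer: $\sqrt{12405} \approx 111.38$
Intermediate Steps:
$\sqrt{12420 + c{\left(-8,-23 \right)}} = \sqrt{12420 - 15} = \sqrt{12405}$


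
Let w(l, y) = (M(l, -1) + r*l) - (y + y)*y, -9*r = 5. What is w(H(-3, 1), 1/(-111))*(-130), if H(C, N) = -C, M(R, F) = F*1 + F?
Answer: 5873270/12321 ≈ 476.69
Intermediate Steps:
r = -5/9 (r = -1/9*5 = -5/9 ≈ -0.55556)
M(R, F) = 2*F (M(R, F) = F + F = 2*F)
w(l, y) = -2 - 2*y**2 - 5*l/9 (w(l, y) = (2*(-1) - 5*l/9) - (y + y)*y = (-2 - 5*l/9) - 2*y*y = (-2 - 5*l/9) - 2*y**2 = -2 - 2*y**2 - 5*l/9)
w(H(-3, 1), 1/(-111))*(-130) = (-2 - 2*(1/(-111))**2 - (-5)*(-3)/9)*(-130) = (-2 - 2*(-1/111)**2 - 5/9*3)*(-130) = (-2 - 2*1/12321 - 5/3)*(-130) = (-2 - 2/12321 - 5/3)*(-130) = -45179/12321*(-130) = 5873270/12321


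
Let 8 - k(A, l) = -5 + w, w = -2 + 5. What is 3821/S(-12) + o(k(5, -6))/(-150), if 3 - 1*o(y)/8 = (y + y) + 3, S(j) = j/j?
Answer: 57331/15 ≈ 3822.1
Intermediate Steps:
w = 3
k(A, l) = 10 (k(A, l) = 8 - (-5 + 3) = 8 - 1*(-2) = 8 + 2 = 10)
S(j) = 1
o(y) = -16*y (o(y) = 24 - 8*((y + y) + 3) = 24 - 8*(2*y + 3) = 24 - 8*(3 + 2*y) = 24 + (-24 - 16*y) = -16*y)
3821/S(-12) + o(k(5, -6))/(-150) = 3821/1 - 16*10/(-150) = 3821*1 - 160*(-1/150) = 3821 + 16/15 = 57331/15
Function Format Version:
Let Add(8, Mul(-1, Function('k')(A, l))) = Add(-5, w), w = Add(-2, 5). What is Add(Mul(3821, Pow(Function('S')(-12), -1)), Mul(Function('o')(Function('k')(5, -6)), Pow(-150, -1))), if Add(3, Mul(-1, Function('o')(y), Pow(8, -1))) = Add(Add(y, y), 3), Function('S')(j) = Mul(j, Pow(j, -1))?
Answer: Rational(57331, 15) ≈ 3822.1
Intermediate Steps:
w = 3
Function('k')(A, l) = 10 (Function('k')(A, l) = Add(8, Mul(-1, Add(-5, 3))) = Add(8, Mul(-1, -2)) = Add(8, 2) = 10)
Function('S')(j) = 1
Function('o')(y) = Mul(-16, y) (Function('o')(y) = Add(24, Mul(-8, Add(Add(y, y), 3))) = Add(24, Mul(-8, Add(Mul(2, y), 3))) = Add(24, Mul(-8, Add(3, Mul(2, y)))) = Add(24, Add(-24, Mul(-16, y))) = Mul(-16, y))
Add(Mul(3821, Pow(Function('S')(-12), -1)), Mul(Function('o')(Function('k')(5, -6)), Pow(-150, -1))) = Add(Mul(3821, Pow(1, -1)), Mul(Mul(-16, 10), Pow(-150, -1))) = Add(Mul(3821, 1), Mul(-160, Rational(-1, 150))) = Add(3821, Rational(16, 15)) = Rational(57331, 15)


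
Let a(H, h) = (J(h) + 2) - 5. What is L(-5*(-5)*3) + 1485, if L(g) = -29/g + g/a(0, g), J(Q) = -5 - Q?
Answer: 9236093/6225 ≈ 1483.7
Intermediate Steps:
a(H, h) = -8 - h (a(H, h) = ((-5 - h) + 2) - 5 = (-3 - h) - 5 = -8 - h)
L(g) = -29/g + g/(-8 - g)
L(-5*(-5)*3) + 1485 = (-232 - (-5*(-5)*3)² - 29*(-5*(-5))*3)/(((-5*(-5)*3))*(8 - 5*(-5)*3)) + 1485 = (-232 - (25*3)² - 725*3)/(((25*3))*(8 + 25*3)) + 1485 = (-232 - 1*75² - 29*75)/(75*(8 + 75)) + 1485 = (1/75)*(-232 - 1*5625 - 2175)/83 + 1485 = (1/75)*(1/83)*(-232 - 5625 - 2175) + 1485 = (1/75)*(1/83)*(-8032) + 1485 = -8032/6225 + 1485 = 9236093/6225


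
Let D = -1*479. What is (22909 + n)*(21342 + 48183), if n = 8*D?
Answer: 1326328425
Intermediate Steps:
D = -479
n = -3832 (n = 8*(-479) = -3832)
(22909 + n)*(21342 + 48183) = (22909 - 3832)*(21342 + 48183) = 19077*69525 = 1326328425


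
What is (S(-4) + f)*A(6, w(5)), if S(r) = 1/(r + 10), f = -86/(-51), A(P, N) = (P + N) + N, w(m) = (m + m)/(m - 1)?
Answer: 693/34 ≈ 20.382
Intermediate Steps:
w(m) = 2*m/(-1 + m) (w(m) = (2*m)/(-1 + m) = 2*m/(-1 + m))
A(P, N) = P + 2*N (A(P, N) = (N + P) + N = P + 2*N)
f = 86/51 (f = -86*(-1/51) = 86/51 ≈ 1.6863)
S(r) = 1/(10 + r)
(S(-4) + f)*A(6, w(5)) = (1/(10 - 4) + 86/51)*(6 + 2*(2*5/(-1 + 5))) = (1/6 + 86/51)*(6 + 2*(2*5/4)) = (⅙ + 86/51)*(6 + 2*(2*5*(¼))) = 63*(6 + 2*(5/2))/34 = 63*(6 + 5)/34 = (63/34)*11 = 693/34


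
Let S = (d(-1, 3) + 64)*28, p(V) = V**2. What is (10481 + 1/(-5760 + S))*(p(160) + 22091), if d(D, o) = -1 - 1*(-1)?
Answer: 1983402256437/3968 ≈ 4.9985e+8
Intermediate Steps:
d(D, o) = 0 (d(D, o) = -1 + 1 = 0)
S = 1792 (S = (0 + 64)*28 = 64*28 = 1792)
(10481 + 1/(-5760 + S))*(p(160) + 22091) = (10481 + 1/(-5760 + 1792))*(160**2 + 22091) = (10481 + 1/(-3968))*(25600 + 22091) = (10481 - 1/3968)*47691 = (41588607/3968)*47691 = 1983402256437/3968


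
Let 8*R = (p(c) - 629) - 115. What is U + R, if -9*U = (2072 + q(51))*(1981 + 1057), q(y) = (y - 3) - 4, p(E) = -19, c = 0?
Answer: -51434131/72 ≈ -7.1436e+5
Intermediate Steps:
R = -763/8 (R = ((-19 - 629) - 115)/8 = (-648 - 115)/8 = (⅛)*(-763) = -763/8 ≈ -95.375)
q(y) = -7 + y (q(y) = (-3 + y) - 4 = -7 + y)
U = -6428408/9 (U = -(2072 + (-7 + 51))*(1981 + 1057)/9 = -(2072 + 44)*3038/9 = -2116*3038/9 = -⅑*6428408 = -6428408/9 ≈ -7.1427e+5)
U + R = -6428408/9 - 763/8 = -51434131/72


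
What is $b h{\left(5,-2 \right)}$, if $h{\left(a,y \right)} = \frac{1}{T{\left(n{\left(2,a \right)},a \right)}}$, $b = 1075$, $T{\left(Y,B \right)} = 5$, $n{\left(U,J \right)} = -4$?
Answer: $215$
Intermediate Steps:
$h{\left(a,y \right)} = \frac{1}{5}$
$b h{\left(5,-2 \right)} = 1075 \cdot \frac{1}{5} = 215$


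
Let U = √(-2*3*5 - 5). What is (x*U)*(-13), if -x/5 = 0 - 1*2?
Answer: -130*I*√35 ≈ -769.09*I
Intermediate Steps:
x = 10 (x = -5*(0 - 1*2) = -5*(0 - 2) = -5*(-2) = 10)
U = I*√35 (U = √(-6*5 - 5) = √(-30 - 5) = √(-35) = I*√35 ≈ 5.9161*I)
(x*U)*(-13) = (10*(I*√35))*(-13) = (10*I*√35)*(-13) = -130*I*√35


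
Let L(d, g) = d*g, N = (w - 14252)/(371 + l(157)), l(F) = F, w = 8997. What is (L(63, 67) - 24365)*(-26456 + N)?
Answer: 17593294957/33 ≈ 5.3313e+8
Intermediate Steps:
N = -5255/528 (N = (8997 - 14252)/(371 + 157) = -5255/528 ≈ -9.9527)
(L(63, 67) - 24365)*(-26456 + N) = (63*67 - 24365)*(-26456 - 5255/528) = (4221 - 24365)*(-13974023/528) = -20144*(-13974023/528) = 17593294957/33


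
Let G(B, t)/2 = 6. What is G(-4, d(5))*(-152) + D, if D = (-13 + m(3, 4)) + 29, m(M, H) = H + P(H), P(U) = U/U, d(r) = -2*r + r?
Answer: -1803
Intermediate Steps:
d(r) = -r
P(U) = 1
G(B, t) = 12 (G(B, t) = 2*6 = 12)
m(M, H) = 1 + H (m(M, H) = H + 1 = 1 + H)
D = 21 (D = (-13 + (1 + 4)) + 29 = (-13 + 5) + 29 = -8 + 29 = 21)
G(-4, d(5))*(-152) + D = 12*(-152) + 21 = -1824 + 21 = -1803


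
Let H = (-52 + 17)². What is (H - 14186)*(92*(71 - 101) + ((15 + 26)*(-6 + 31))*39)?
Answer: -482343615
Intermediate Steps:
H = 1225 (H = (-35)² = 1225)
(H - 14186)*(92*(71 - 101) + ((15 + 26)*(-6 + 31))*39) = (1225 - 14186)*(92*(71 - 101) + ((15 + 26)*(-6 + 31))*39) = -12961*(92*(-30) + (41*25)*39) = -12961*(-2760 + 1025*39) = -12961*(-2760 + 39975) = -12961*37215 = -482343615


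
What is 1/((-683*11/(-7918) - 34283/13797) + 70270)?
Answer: 109244646/7676453478487 ≈ 1.4231e-5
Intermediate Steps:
1/((-683*11/(-7918) - 34283/13797) + 70270) = 1/((-7513*(-1/7918) - 34283*1/13797) + 70270) = 1/((7513/7918 - 34283/13797) + 70270) = 1/(-167795933/109244646 + 70270) = 1/(7676453478487/109244646) = 109244646/7676453478487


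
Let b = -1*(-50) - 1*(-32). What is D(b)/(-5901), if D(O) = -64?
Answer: 64/5901 ≈ 0.010846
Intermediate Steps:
b = 82 (b = 50 + 32 = 82)
D(b)/(-5901) = -64/(-5901) = -64*(-1/5901) = 64/5901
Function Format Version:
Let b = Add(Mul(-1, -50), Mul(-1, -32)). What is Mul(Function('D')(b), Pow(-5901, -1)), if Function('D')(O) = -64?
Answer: Rational(64, 5901) ≈ 0.010846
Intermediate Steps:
b = 82 (b = Add(50, 32) = 82)
Mul(Function('D')(b), Pow(-5901, -1)) = Mul(-64, Pow(-5901, -1)) = Mul(-64, Rational(-1, 5901)) = Rational(64, 5901)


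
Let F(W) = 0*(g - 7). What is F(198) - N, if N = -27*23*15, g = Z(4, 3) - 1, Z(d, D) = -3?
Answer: 9315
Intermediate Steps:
g = -4 (g = -3 - 1 = -4)
F(W) = 0 (F(W) = 0*(-4 - 7) = 0*(-11) = 0)
N = -9315 (N = -621*15 = -9315)
F(198) - N = 0 - 1*(-9315) = 0 + 9315 = 9315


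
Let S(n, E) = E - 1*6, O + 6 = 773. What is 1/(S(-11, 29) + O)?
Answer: 1/790 ≈ 0.0012658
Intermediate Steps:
O = 767 (O = -6 + 773 = 767)
S(n, E) = -6 + E (S(n, E) = E - 6 = -6 + E)
1/(S(-11, 29) + O) = 1/((-6 + 29) + 767) = 1/(23 + 767) = 1/790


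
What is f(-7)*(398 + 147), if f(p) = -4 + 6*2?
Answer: 4360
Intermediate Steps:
f(p) = 8 (f(p) = -4 + 12 = 8)
f(-7)*(398 + 147) = 8*(398 + 147) = 8*545 = 4360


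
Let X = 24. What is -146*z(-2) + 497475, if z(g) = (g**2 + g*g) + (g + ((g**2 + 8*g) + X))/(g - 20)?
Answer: 5460107/11 ≈ 4.9637e+5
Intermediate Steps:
z(g) = 2*g**2 + (24 + g**2 + 9*g)/(-20 + g) (z(g) = (g**2 + g*g) + (g + ((g**2 + 8*g) + 24))/(g - 20) = (g**2 + g**2) + (g + (24 + g**2 + 8*g))/(-20 + g) = 2*g**2 + (24 + g**2 + 9*g)/(-20 + g))
-146*z(-2) + 497475 = -146*(24 - 39*(-2)**2 + 2*(-2)**3 + 9*(-2))/(-20 - 2) + 497475 = -146*(24 - 39*4 + 2*(-8) - 18)/(-22) + 497475 = -(-73)*(24 - 156 - 16 - 18)/11 + 497475 = -(-73)*(-166)/11 + 497475 = -146*83/11 + 497475 = -12118/11 + 497475 = 5460107/11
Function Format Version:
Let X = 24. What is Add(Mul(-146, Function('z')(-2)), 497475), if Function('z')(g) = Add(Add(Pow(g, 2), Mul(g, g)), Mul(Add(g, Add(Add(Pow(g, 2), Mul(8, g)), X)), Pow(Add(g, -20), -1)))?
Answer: Rational(5460107, 11) ≈ 4.9637e+5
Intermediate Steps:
Function('z')(g) = Add(Mul(2, Pow(g, 2)), Mul(Pow(Add(-20, g), -1), Add(24, Pow(g, 2), Mul(9, g)))) (Function('z')(g) = Add(Add(Pow(g, 2), Mul(g, g)), Mul(Add(g, Add(Add(Pow(g, 2), Mul(8, g)), 24)), Pow(Add(g, -20), -1))) = Add(Add(Pow(g, 2), Pow(g, 2)), Mul(Add(g, Add(24, Pow(g, 2), Mul(8, g))), Pow(Add(-20, g), -1))) = Add(Mul(2, Pow(g, 2)), Mul(Add(24, Pow(g, 2), Mul(9, g)), Pow(Add(-20, g), -1))) = Add(Mul(2, Pow(g, 2)), Mul(Pow(Add(-20, g), -1), Add(24, Pow(g, 2), Mul(9, g)))))
Add(Mul(-146, Function('z')(-2)), 497475) = Add(Mul(-146, Mul(Pow(Add(-20, -2), -1), Add(24, Mul(-39, Pow(-2, 2)), Mul(2, Pow(-2, 3)), Mul(9, -2)))), 497475) = Add(Mul(-146, Mul(Pow(-22, -1), Add(24, Mul(-39, 4), Mul(2, -8), -18))), 497475) = Add(Mul(-146, Mul(Rational(-1, 22), Add(24, -156, -16, -18))), 497475) = Add(Mul(-146, Mul(Rational(-1, 22), -166)), 497475) = Add(Mul(-146, Rational(83, 11)), 497475) = Add(Rational(-12118, 11), 497475) = Rational(5460107, 11)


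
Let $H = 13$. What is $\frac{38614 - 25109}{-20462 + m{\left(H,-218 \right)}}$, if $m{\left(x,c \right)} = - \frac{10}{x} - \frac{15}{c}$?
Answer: $- \frac{38273170}{57991293} \approx -0.65998$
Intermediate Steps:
$m{\left(x,c \right)} = - \frac{15}{c} - \frac{10}{x}$
$\frac{38614 - 25109}{-20462 + m{\left(H,-218 \right)}} = \frac{38614 - 25109}{-20462 - \left(- \frac{15}{218} + \frac{10}{13}\right)} = \frac{13505}{-20462 - \frac{1985}{2834}} = \frac{13505}{- \frac{57991293}{2834}} = 13505 \left(- \frac{2834}{57991293}\right) = - \frac{38273170}{57991293}$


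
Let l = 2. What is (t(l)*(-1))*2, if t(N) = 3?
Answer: -6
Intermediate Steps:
(t(l)*(-1))*2 = (3*(-1))*2 = -3*2 = -6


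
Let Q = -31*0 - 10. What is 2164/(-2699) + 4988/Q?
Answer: -6742126/13495 ≈ -499.60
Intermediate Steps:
Q = -10 (Q = 0 - 10 = -10)
2164/(-2699) + 4988/Q = 2164/(-2699) + 4988/(-10) = 2164*(-1/2699) + 4988*(-⅒) = -2164/2699 - 2494/5 = -6742126/13495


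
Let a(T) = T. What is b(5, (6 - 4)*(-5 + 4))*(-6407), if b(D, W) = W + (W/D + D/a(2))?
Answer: -6407/10 ≈ -640.70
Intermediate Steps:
b(D, W) = W + D/2 + W/D (b(D, W) = W + (W/D + D/2) = W + (D/2 + W/D) = W + D/2 + W/D)
b(5, (6 - 4)*(-5 + 4))*(-6407) = ((6 - 4)*(-5 + 4) + (½)*5 + ((6 - 4)*(-5 + 4))/5)*(-6407) = (2*(-1) + 5/2 + (2*(-1))*(⅕))*(-6407) = (-2 + 5/2 - 2*⅕)*(-6407) = (-2 + 5/2 - ⅖)*(-6407) = (⅒)*(-6407) = -6407/10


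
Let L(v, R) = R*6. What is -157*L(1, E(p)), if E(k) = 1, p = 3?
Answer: -942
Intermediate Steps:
L(v, R) = 6*R
-157*L(1, E(p)) = -942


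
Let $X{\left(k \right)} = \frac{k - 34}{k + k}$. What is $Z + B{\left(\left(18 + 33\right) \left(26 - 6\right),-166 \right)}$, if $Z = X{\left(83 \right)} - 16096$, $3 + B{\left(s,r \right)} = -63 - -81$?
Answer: $- \frac{2669397}{166} \approx -16081.0$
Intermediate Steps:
$X{\left(k \right)} = \frac{-34 + k}{2 k}$
$B{\left(s,r \right)} = 15$ ($B{\left(s,r \right)} = -3 - -18 = -3 + \left(-63 + 81\right) = -3 + 18 = 15$)
$Z = - \frac{2671887}{166}$ ($Z = \frac{-34 + 83}{2 \cdot 83} - 16096 = \frac{1}{2} \cdot \frac{1}{83} \cdot 49 - 16096 = \frac{49}{166} - 16096 = - \frac{2671887}{166} \approx -16096.0$)
$Z + B{\left(\left(18 + 33\right) \left(26 - 6\right),-166 \right)} = - \frac{2671887}{166} + 15 = - \frac{2669397}{166}$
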